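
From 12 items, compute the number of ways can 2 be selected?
C(12,2) = 12! / (2! × (12-2)!)
         = 12! / (2! × 10!)
         = 66
Final answer: 66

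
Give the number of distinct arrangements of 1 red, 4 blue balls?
5

Working:
Multinomial: 5!/(1! × 4!) = 5.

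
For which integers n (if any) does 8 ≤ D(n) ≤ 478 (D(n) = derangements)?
Using D(n) = (n−1)[D(n−1) + D(n−2)] with D(1)=0, D(2)=1: D(3)=2; D(4)=9; D(5)=44; D(6)=265; D(7)=1,854. So valid n = 4, 5, 6.
Final answer: 4, 5, 6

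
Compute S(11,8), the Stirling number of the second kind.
11,880

Solution: Using the Stirling recurrence: S(n,k) = k·S(n-1,k) + S(n-1,k-1)
S(11,8) = 8·S(10,8) + S(10,7)
         = 8·750 + 5880
         = 6000 + 5880
         = 11,880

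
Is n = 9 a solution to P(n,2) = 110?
No

Explanation: P(9,2) = 9·8 = 72, which does not equal 110.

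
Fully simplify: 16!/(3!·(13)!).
560
This is C(16,3) = 560.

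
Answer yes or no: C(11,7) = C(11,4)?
Yes

Solution: Symmetry C(n,k) = C(n,n-k): C(11,7) = 330 and C(11,4) = 330. Both sides agree, so the statement holds.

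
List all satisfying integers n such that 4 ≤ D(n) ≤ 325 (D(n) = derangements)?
4, 5, 6

Explanation: Using D(n) = (n−1)[D(n−1) + D(n−2)] with D(1)=0, D(2)=1: D(3)=2; D(4)=9; D(5)=44; D(6)=265; D(7)=1,854. So valid n = 4, 5, 6.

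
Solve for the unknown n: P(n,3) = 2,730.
15

Reasoning: P(n,3) = n(n−1)(n−2) is increasing in n; n(n−1)(n−2) ≈ (n−1)^3 = 2,730 gives n ≈ 15.0. Check: P(13,3) = 1,716, P(14,3) = 2,184, P(15,3) = 2,730 ✓. So n = 15.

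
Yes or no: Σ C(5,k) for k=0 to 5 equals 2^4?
Binomial theorem: Σ C(5,k) = (1+1)^5 = 2^5 = 32; RHS 2^4 = 16.

Answer: No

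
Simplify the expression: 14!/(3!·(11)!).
This is C(14,3) = 364.
Final answer: 364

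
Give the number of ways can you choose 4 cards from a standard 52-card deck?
270,725

Reasoning: C(52,4) = 270,725.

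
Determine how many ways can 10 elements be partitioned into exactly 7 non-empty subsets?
5,880

Working:
This equals S(10,7), the Stirling number of the 2nd kind.
Using the Stirling recurrence: S(n,k) = k·S(n-1,k) + S(n-1,k-1)
S(10,7) = 7·S(9,7) + S(9,6)
         = 7·462 + 2646
         = 3234 + 2646
         = 5,880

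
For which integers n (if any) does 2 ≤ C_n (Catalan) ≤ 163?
C_1=1; C_2=2; C_3=5; C_4=14; C_5=42; C_6=132; C_7=429. So valid n = 2, 3, 4, 5, 6.
Final answer: 2, 3, 4, 5, 6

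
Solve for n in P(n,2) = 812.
29

Explanation: P(n,2) = n(n−1) is increasing in n; n(n−1) ≈ (n−0.5)^2 = 812 gives n ≈ 29.0. Check: P(27,2) = 702, P(28,2) = 756, P(29,2) = 812 ✓. So n = 29.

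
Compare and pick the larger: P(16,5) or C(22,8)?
P(16,5)=524,160, C(22,8)=319,770.
Final answer: P(16,5)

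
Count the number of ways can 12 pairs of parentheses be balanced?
208,012

Reasoning: Using the Catalan number formula: C_n = C(2n, n) / (n+1)
C_12 = C(24, 12) / (12+1)
     = 2704156 / 13
     = 208,012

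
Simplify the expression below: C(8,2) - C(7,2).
C(8,2) - C(7,2) = C(7,1) = 7.
Final answer: 7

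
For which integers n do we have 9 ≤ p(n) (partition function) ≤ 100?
6, 7, 8, 9, 10, 11, 12

Solution: Tabulating p(n) via p(n) = p(n−1) + p(n−2) − p(n−5) − p(n−7) + …: p(5)=7; p(6)=11; p(7)=15; p(8)=22; p(9)=30; p(10)=42; p(11)=56; p(12)=77; p(13)=101. So valid n = 6, 7, 8, 9, 10, 11, 12.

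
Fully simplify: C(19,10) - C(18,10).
C(19,10) - C(18,10) = C(18,9) = 48,620.
Final answer: 48,620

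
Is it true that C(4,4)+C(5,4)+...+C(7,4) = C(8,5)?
Hockey stick identity gives Σ = C(8,5) = 56; RHS C(8,5) = 56.

Answer: True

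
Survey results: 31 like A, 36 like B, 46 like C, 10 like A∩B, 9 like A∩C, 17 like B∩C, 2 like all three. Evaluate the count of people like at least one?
79

Solution: |A∪B∪C| = 31+36+46-10-9-17+2 = 79.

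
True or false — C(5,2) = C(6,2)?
False

Working:
LHS = C(5,2) = 10; RHS = C(6,2) = 15. 10 ≠ 15, so the statement does not hold.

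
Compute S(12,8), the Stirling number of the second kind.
159,027

Explanation: Using the Stirling recurrence: S(n,k) = k·S(n-1,k) + S(n-1,k-1)
S(12,8) = 8·S(11,8) + S(11,7)
         = 8·11880 + 63987
         = 95040 + 63987
         = 159,027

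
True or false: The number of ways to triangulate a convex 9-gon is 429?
True

Solution: Triangulations of a convex 9-gon are counted by the Catalan number C_7: C_7 = C(14,7)/(7+1) = 3,432/8 = 429.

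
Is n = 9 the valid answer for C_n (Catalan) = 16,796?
C_9 = C(18,9)/(9+1) = 48,620/10 = 4,862, which does not equal 16,796.

Answer: No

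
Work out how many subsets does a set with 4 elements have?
16

Each element can be included or excluded: 2^4 = 16.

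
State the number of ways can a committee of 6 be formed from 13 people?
C(13,6) = 13! / (6! × (13-6)!)
         = 13! / (6! × 7!)
         = 1,716

Answer: 1,716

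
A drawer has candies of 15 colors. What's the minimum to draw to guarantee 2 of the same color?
16

Solution: Worst case: 1 of each = 15. One more: 16.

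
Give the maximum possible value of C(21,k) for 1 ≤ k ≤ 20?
352,716

C(21,k) is maximised at the centre of the row: C(21,10) = 352,716.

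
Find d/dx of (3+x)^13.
13(3+x)^12
Using the power rule: d/dx (3+x)^13 = 13(3+x)^{12}.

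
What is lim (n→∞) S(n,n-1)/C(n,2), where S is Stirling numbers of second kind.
1

S(n,n-1) = C(n,2), so the limit is 1.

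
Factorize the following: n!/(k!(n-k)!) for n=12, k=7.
This is the binomial coefficient C(12,7) = 792.

Answer: C(12,7) = 792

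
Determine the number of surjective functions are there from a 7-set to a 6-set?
15,120
Onto functions = 6! × S(7,6)
First compute S(7,6) via recurrence:
Using the Stirling recurrence: S(n,k) = k·S(n-1,k) + S(n-1,k-1)
S(7,6) = 6·S(6,6) + S(6,5)
         = 6·1 + 15
         = 6 + 15
         = 21
Then: 720 × 21 = 15,120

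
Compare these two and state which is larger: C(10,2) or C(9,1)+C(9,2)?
By Pascal's identity: C(10,2) = C(9,1)+C(9,2) = 45. Equal.

Answer: Equal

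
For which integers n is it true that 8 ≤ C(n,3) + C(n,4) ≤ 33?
5

Solution: C(4,3)+C(4,4)=5; C(5,3)+C(5,4)=15; C(6,3)+C(6,4)=35. So valid n = 5.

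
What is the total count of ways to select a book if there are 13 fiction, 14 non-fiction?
27

Reasoning: By the addition principle: 13 + 14 = 27.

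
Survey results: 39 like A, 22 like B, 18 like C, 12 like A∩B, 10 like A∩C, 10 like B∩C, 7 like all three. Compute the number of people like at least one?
54

|A∪B∪C| = 39+22+18-12-10-10+7 = 54.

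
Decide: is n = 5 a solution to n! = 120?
Yes

Explanation: 5! = 5·4! = 5·24 = 120, which equals 120.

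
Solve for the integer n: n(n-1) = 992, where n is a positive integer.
32

Reasoning: n² − n − 992 = 0, so n = (1 ± √(1 + 4·992))/2 = (1 ± √3,969)/2 = (1 ± 63)/2, i.e. n = 32 or n = -31. Taking the positive root, n = 32 (check: 32×31 = 992).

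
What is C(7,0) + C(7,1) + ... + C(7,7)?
128

Solution: Sum of binomial coefficients = 2^7 = 128.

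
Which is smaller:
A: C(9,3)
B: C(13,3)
A

A=C(9,3)=84, B=C(13,3)=286.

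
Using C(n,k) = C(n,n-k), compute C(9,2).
36

Solution: C(9,2) = C(9,7) = 36.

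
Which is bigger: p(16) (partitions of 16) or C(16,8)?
Pentagonal recurrence p(n) = p(n−1) + p(n−2) − p(n−5) − p(n−7) + …: p(16) = p(15) + p(14) − p(11) − p(9) + p(4) + p(1) = 176 + 135 − 56 − 30 + 5 + 1 = 231; C(16,8) = 12,870.
Final answer: C(16,8)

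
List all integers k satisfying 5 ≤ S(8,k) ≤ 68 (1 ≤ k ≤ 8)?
7
S(8,1)=1; S(8,2)=127; S(8,3)=966; S(8,4)=1,701; S(8,5)=1,050; S(8,6)=266; S(8,7)=28; S(8,8)=1. So valid k = 7.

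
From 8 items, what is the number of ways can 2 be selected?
28
C(8,2) = 8! / (2! × (8-2)!)
         = 8! / (2! × 6!)
         = 28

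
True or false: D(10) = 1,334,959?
Derangements of 10 elements: D(10) = (10-1)·[D(9) + D(8)] = 9·[133,496 + 14,833] = 1,334,961.
Final answer: False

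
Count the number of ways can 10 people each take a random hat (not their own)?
1,334,961

Reasoning: Using D(n) = (n-1)[D(n-1) + D(n-2)]:
D(10) = (10-1) × [D(9) + D(8)]
      = 9 × [133496 + 14833]
      = 9 × 148329
      = 1,334,961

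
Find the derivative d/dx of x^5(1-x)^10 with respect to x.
5x^4(1-x)^10 - 10x^5(1-x)^9

Explanation: Product rule: 5x^{4}(1-x)^{10} + x^5·(-10)(1-x)^{9}.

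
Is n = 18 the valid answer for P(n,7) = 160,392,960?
Yes

Reasoning: P(18,7) = 18·17·16·15·14·13·12 = 160,392,960, which equals 160,392,960.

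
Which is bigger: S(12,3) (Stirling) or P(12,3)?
S(12,3)

S(12,3) = 3·S(11,3) + S(11,2) = 3·28,501 + 1,023 = 86,526; P(12,3) = 1,320.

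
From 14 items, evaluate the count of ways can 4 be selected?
1,001

C(14,4) = 14! / (4! × (14-4)!)
         = 14! / (4! × 10!)
         = 1,001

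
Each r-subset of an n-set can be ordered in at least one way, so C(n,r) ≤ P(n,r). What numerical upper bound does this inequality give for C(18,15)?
1,067,062,284,288,000

Solution: P(18,15) = 18·17·16·15·14·13·12·11·10·9·8·7·6·5·4 = 1,067,062,284,288,000, so C(18,15) ≤ 1,067,062,284,288,000. (The bound is loose by a factor of 15! = 1,307,674,368,000: C(18,15) = 1,067,062,284,288,000/1,307,674,368,000 = 816.)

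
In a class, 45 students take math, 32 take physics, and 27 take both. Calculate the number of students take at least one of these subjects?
50

Explanation: |A∪B| = |A|+|B|-|A∩B| = 45+32-27 = 50.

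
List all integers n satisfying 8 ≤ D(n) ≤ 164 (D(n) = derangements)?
Using D(n) = (n−1)[D(n−1) + D(n−2)] with D(1)=0, D(2)=1: D(3)=2; D(4)=9; D(5)=44; D(6)=265. So valid n = 4, 5.
Final answer: 4, 5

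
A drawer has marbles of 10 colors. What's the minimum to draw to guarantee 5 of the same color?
41

Solution: Worst case: 4 of each = 40. One more: 41.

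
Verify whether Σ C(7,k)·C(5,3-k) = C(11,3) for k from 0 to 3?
False

Reasoning: Vandermonde's identity gives C(12,3) = 220; RHS C(11,3) = 165.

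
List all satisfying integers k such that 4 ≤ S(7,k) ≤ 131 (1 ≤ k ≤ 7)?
2, 6

Working:
S(7,1)=1; S(7,2)=63; S(7,3)=301; S(7,4)=350; S(7,5)=140; S(7,6)=21; S(7,7)=1. So valid k = 2, 6.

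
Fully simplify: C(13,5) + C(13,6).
3,003

Working:
By Pascal's identity: C(14,6) = 3,003.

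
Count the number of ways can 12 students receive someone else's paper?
176,214,841
Using D(n) = (n-1)[D(n-1) + D(n-2)]:
D(12) = (12-1) × [D(11) + D(10)]
      = 11 × [14684570 + 1334961]
      = 11 × 16019531
      = 176,214,841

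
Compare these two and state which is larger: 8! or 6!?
8!
8!=40,320, 6!=720. 8! > 6!.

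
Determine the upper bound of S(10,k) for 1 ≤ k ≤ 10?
42,525
Row S(10,k) for k = 1..10 (via S(n,k) = k·S(n−1,k) + S(n−1,k−1)): 1, 511, 9,330, 34,105, 42,525, 22,827, 5,880, 750, 45, 1. The row is unimodal; maximum at k = 5: 42,525.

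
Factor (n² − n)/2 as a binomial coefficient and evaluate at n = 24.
C(n,2); C(24,2) = 276

Working:
(n² − n)/2 = n(n−1)/2 = C(n,2). At n = 24: C(24,2) = 276.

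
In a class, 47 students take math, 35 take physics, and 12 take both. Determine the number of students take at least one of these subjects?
70

Solution: |A∪B| = |A|+|B|-|A∩B| = 47+35-12 = 70.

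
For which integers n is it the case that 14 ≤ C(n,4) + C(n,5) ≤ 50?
6

Working:
C(5,4)+C(5,5)=6; C(6,4)+C(6,5)=21; C(7,4)+C(7,5)=56. So valid n = 6.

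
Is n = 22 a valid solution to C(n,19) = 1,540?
Yes

Solution: C(22,19) = 22·21·20·19·18·17·16·15·14·13·12·11·10·9·8·7·6·5·4/19! = 187,333,454,629,601,280,000/121,645,100,408,832,000 = 1,540, which equals 1,540.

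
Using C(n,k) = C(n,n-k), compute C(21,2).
C(21,2) = C(21,19) = 210.

Answer: 210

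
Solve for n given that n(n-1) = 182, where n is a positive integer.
n² − n − 182 = 0, so n = (1 ± √(1 + 4·182))/2 = (1 ± √729)/2 = (1 ± 27)/2, i.e. n = 14 or n = -13. Taking the positive root, n = 14 (check: 14×13 = 182).
Final answer: 14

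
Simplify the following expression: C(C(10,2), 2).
990

C(10,2) = 45, then C(45, 2) = 990.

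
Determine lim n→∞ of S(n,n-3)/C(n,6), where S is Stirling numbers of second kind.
The leading term of S(n,n-3) as a polynomial in n is (5)!!·C(n,6), so the ratio → (5)!! = 15.
Final answer: 15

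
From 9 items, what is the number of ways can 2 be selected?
36

Reasoning: C(9,2) = 9! / (2! × (9-2)!)
         = 9! / (2! × 7!)
         = 36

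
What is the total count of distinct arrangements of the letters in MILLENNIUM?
226,800

Reasoning: Word has 10 letters (M=2, I=2, L=2, E=1, N=2, U=1). Arrangements: 10!/Π(k!) = 226,800.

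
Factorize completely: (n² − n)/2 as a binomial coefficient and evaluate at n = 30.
(n² − n)/2 = n(n−1)/2 = C(n,2). At n = 30: C(30,2) = 435.

Answer: C(n,2); C(30,2) = 435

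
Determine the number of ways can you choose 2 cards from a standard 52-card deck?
1,326

Working:
C(52,2) = 1,326.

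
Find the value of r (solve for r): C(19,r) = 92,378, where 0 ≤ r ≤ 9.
C(19,r) is increasing for 0 ≤ r ≤ 9. Stepping up (C(19,r+1) = C(19,r)·(19−r)/(r+1)): C(19,1) = 19, C(19,2) = 171, C(19,3) = 969, C(19,4) = 3,876, C(19,5) = 11,628, C(19,6) = 27,132, C(19,7) = 50,388, C(19,8) = 75,582, C(19,9) = 92,378 ✓. So r = 9.

Answer: 9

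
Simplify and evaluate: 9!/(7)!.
This equals 9×8 = 72.

Answer: 72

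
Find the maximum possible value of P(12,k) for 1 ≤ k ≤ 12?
479,001,600

P(12,k) increases in k, so maximum at k = 12: 12! = 479,001,600.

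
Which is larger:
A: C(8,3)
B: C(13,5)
B

Working:
A=C(8,3)=56, B=C(13,5)=1,287.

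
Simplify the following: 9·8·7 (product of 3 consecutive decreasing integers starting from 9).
504

This is P(9,3) = 9!/(6)! = 504.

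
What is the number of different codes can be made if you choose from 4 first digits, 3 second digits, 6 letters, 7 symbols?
504

Working:
By the multiplication principle: 4 × 3 × 6 × 7 = 504.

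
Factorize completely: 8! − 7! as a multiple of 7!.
8! − 7! = 8·7! − 7! = (8 − 1)·7! = 7 × 7! = 35,280.
Final answer: 7 × 7! = 35,280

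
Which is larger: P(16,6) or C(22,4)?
P(16,6)
P(16,6)=5,765,760, C(22,4)=7,315.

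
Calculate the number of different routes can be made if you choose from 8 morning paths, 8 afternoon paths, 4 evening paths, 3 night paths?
768

Solution: By the multiplication principle: 8 × 8 × 4 × 3 = 768.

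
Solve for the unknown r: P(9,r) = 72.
2

Working:
P(9,r) = 9·8·…·(9−r+1), a product of r factors. Multiplying down from 9: 9 = 9; 9·8 = 72 ✓ (2 factors). So r = 2.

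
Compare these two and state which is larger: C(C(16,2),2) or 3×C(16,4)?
C(C(16,2),2)

C(C(16,2),2)=7,140, 3×C(16,4)=5,460.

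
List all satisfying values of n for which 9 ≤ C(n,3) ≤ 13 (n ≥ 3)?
5

Explanation: C(4,3)=4; C(5,3)=10; C(6,3)=20. So valid n = 5.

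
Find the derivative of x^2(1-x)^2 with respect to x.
2x^1(1-x)^2 - 2x^2(1-x)^1

Explanation: Product rule: 2x^{1}(1-x)^{2} + x^2·(-2)(1-x)^{1}.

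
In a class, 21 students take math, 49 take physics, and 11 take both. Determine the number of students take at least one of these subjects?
59

Explanation: |A∪B| = |A|+|B|-|A∩B| = 21+49-11 = 59.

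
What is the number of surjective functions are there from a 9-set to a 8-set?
1,451,520

Onto functions = 8! × S(9,8)
First compute S(9,8) via recurrence:
Using the Stirling recurrence: S(n,k) = k·S(n-1,k) + S(n-1,k-1)
S(9,8) = 8·S(8,8) + S(8,7)
         = 8·1 + 28
         = 8 + 28
         = 36
Then: 40320 × 36 = 1,451,520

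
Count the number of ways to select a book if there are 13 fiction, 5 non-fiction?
18
By the addition principle: 13 + 5 = 18.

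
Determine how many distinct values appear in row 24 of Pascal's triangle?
13

Solution: Row 24 has entries C(24,0)..C(24,24); by symmetry C(24,k)=C(24,24-k), giving 13 distinct values.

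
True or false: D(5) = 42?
False

Explanation: Derangements of 5 elements: D(5) = (5-1)·[D(4) + D(3)] = 4·[9 + 2] = 44.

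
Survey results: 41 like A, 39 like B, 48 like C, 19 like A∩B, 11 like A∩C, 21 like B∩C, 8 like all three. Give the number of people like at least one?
85

Reasoning: |A∪B∪C| = 41+39+48-19-11-21+8 = 85.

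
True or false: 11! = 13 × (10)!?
11! = 11 × 10! = 39,916,800, but 13 × 10! = 47,174,400.

Answer: False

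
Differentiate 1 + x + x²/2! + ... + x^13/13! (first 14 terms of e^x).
Differentiating term by term gives the first 13 terms of e^x.
Final answer: 1 + x + x²/2! + ... + x^12/12!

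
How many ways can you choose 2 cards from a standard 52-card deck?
C(52,2) = 1,326.

Answer: 1,326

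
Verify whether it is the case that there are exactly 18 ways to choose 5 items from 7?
False

Explanation: C(7,5) = 21 ≠ 18.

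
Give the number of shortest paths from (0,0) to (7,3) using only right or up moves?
Choose 7 rights from 10 moves: C(10,7) = 120.
Final answer: 120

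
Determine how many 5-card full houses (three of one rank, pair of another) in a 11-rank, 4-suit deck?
2,640
Triple rank: 11. Triple suits: C(4,3)=4. Pair rank: 10. Pair suits: C(4,2)=6. Total: 2,640.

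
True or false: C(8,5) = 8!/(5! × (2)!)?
False

Reasoning: The correct denominator is 5!×3!, giving C(8,5) = 56; the stated RHS is 8!/(5!×2!) = 168 ≠ 56, so the statement does not hold.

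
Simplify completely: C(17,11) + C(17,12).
18,564

Reasoning: By Pascal's identity: C(18,12) = 18,564.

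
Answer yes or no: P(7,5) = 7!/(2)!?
Yes

Working:
Permutation formula P(n,k) = n!/(n-k)!: 7!/2! = 5,040/2 = 2,520 = P(7,5). The statement holds.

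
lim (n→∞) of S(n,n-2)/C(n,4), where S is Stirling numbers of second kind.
The leading term of S(n,n-2) as a polynomial in n is (3)!!·C(n,4), so the ratio → (3)!! = 3.
Final answer: 3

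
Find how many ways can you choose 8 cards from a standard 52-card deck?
752,538,150

C(52,8) = 752,538,150.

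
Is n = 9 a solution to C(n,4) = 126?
C(9,4) = 9·8·7·6/4! = 3,024/24 = 126, which equals 126.
Final answer: Yes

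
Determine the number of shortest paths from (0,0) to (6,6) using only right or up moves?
924

Solution: Choose 6 rights from 12 moves: C(12,6) = 924.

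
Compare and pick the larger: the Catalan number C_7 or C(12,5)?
C(12,5)

Solution: C_7 = C(14,7)/(7+1) = 3,432/8 = 429; C(12,5) = 792.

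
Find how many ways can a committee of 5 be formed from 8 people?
56

Working:
C(8,5) = 8! / (5! × (8-5)!)
         = 8! / (5! × 3!)
         = 56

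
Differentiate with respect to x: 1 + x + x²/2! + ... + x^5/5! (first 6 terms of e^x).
1 + x + x²/2! + ... + x^4/4!

Reasoning: Differentiating term by term gives the first 5 terms of e^x.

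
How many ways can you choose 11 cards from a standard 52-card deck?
C(52,11) = 60,403,728,840.
Final answer: 60,403,728,840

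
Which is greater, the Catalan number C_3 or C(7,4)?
C_3 = C(6,3)/(3+1) = 20/4 = 5; C(7,4) = 35.

Answer: C(7,4)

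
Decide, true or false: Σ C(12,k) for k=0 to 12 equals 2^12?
True

Explanation: Binomial theorem: Σ C(12,k) = (1+1)^12 = 2^12 = 4,096; RHS 2^12 = 4,096.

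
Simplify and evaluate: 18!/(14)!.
73,440

Reasoning: This equals 18×17×...×15 = 73,440.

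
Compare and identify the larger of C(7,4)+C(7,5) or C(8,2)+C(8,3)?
C(8,2)+C(8,3)

Solution: First=56, Second=84.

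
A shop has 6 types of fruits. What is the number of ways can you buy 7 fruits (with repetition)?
792
Stars and bars: C(7+6-1, 7) = C(12, 7) = 792.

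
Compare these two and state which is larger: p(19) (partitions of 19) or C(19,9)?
C(19,9)

Solution: Pentagonal recurrence p(n) = p(n−1) + p(n−2) − p(n−5) − p(n−7) + …: p(19) = p(18) + p(17) − p(14) − p(12) + p(7) + p(4) = 385 + 297 − 135 − 77 + 15 + 5 = 490; C(19,9) = 92,378.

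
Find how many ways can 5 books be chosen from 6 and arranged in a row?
720

Reasoning: P(6,5) = 6!/(6-5)! = 720.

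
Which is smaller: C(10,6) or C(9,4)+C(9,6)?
Equal
C(10,6)=210; C(9,4)+C(9,6)=126+84=210.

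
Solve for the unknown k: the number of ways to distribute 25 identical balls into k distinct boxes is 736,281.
7

Stars and bars: the count is C(25+k−1, k−1), increasing in k. k=5: C(29,4) = 23,751, k=6: C(30,5) = 142,506, k=7: C(31,6) = 736,281 ✓. So k = 7.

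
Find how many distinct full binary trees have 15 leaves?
2,674,440

Solution: Using the Catalan number formula: C_n = C(2n, n) / (n+1)
C_14 = C(28, 14) / (14+1)
     = 40116600 / 15
     = 2,674,440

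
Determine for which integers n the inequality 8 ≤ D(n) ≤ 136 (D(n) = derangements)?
Using D(n) = (n−1)[D(n−1) + D(n−2)] with D(1)=0, D(2)=1: D(3)=2; D(4)=9; D(5)=44; D(6)=265. So valid n = 4, 5.

Answer: 4, 5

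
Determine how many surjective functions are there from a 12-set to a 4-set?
14,676,024

Onto functions = 4! × S(12,4)
First compute S(12,4) via recurrence:
Using the Stirling recurrence: S(n,k) = k·S(n-1,k) + S(n-1,k-1)
S(12,4) = 4·S(11,4) + S(11,3)
         = 4·145750 + 28501
         = 583000 + 28501
         = 611,501
Then: 24 × 611501 = 14,676,024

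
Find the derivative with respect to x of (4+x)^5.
5(4+x)^4
Using the power rule: d/dx (4+x)^5 = 5(4+x)^{4}.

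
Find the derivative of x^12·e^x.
Product rule: d/dx[x^12]·e^x + x^12·d/dx[e^x] = 12x^{11}e^x + x^12e^x.

Answer: (12x^11 + x^12)e^x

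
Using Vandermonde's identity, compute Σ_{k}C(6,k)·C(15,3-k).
1,330

Reasoning: = C(6+15,3) = C(21,3) = 1,330.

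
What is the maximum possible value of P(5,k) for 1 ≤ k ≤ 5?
P(5,k) increases in k, so maximum at k = 5: 5! = 120.

Answer: 120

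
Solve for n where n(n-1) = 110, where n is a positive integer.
11
n² − n − 110 = 0, so n = (1 ± √(1 + 4·110))/2 = (1 ± √441)/2 = (1 ± 21)/2, i.e. n = 11 or n = -10. Taking the positive root, n = 11 (check: 11×10 = 110).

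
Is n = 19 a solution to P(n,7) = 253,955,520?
P(19,7) = 19·18·17·16·15·14·13 = 253,955,520, which equals 253,955,520.
Final answer: Yes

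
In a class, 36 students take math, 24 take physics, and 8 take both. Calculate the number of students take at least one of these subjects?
52

Solution: |A∪B| = |A|+|B|-|A∩B| = 36+24-8 = 52.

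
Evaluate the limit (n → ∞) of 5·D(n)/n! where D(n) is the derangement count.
D(n)/n! → 1/e, so 5·D(n)/n! → 5/e.
Final answer: 5/e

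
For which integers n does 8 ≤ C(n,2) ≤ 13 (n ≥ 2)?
5

Explanation: C(4,2)=6; C(5,2)=10; C(6,2)=15. So valid n = 5.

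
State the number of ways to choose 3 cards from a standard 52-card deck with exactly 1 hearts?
9,633
13 hearts and 39 non-hearts: C(13,1) × C(39,2) = 13 × 741 = 9,633.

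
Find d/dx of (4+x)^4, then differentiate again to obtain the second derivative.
First derivative: 4(4+x)^{3}. Second derivative: 4·3·(4+x)^{2} = 12(4+x)^{2}.
Final answer: 12(4+x)^2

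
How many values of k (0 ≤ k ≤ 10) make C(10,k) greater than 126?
3

Working:
Row 10 is unimodal and symmetric about k=10/2. C(10,3)=120 ≤ 126; C(10,4)=210 > 126; by symmetry C(10,k) > 126 for k = 4..6. That's 6 - 4 + 1 = 3 values.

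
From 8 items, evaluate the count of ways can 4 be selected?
70

C(8,4) = 8! / (4! × (8-4)!)
         = 8! / (4! × 4!)
         = 70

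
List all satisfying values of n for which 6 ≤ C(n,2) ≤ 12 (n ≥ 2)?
C(3,2)=3; C(4,2)=6; C(5,2)=10; C(6,2)=15. So valid n = 4, 5.

Answer: 4, 5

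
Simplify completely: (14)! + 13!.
93,405,312,000
(14)! + 13! = (14)·13! + 13! = (14+1)·13! = 15·13! = 93,405,312,000.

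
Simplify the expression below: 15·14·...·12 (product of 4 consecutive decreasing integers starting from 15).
32,760

Reasoning: This is P(15,4) = 15!/(11)! = 32,760.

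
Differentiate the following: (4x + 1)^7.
28(4x + 1)^6

Explanation: Chain rule: 7(4x+1)^{6} × 4 = 28(4x+1)^{6}.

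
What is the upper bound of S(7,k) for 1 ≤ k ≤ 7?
350

Row S(7,k) for k = 1..7 (via S(n,k) = k·S(n−1,k) + S(n−1,k−1)): 1, 63, 301, 350, 140, 21, 1. The row is unimodal; maximum at k = 4: 350.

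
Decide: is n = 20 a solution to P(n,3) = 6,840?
Yes

P(20,3) = 20·19·18 = 6,840, which equals 6,840.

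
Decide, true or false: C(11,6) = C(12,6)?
LHS = C(11,6) = 462; RHS = C(12,6) = 924. 462 ≠ 924, so the statement does not hold.
Final answer: False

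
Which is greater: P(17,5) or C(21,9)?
P(17,5)

Solution: P(17,5)=742,560, C(21,9)=293,930.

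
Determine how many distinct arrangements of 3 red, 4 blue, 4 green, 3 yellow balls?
Multinomial: 14!/(3! × 4! × 4! × 3!) = 4,204,200.
Final answer: 4,204,200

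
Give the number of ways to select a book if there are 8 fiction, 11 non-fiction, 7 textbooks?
26

Reasoning: By the addition principle: 8 + 11 + 7 = 26.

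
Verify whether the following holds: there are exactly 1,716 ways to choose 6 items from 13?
True

Working:
C(13,6) = 1,716.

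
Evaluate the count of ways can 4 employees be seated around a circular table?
6

Working:
Circular arrangements: (4-1)! = 6.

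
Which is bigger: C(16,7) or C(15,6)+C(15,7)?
Equal
By Pascal's identity: C(16,7) = C(15,6)+C(15,7) = 11,440. Equal.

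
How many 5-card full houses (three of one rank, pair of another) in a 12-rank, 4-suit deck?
3,168

Triple rank: 12. Triple suits: C(4,3)=4. Pair rank: 11. Pair suits: C(4,2)=6. Total: 3,168.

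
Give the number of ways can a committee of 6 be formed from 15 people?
5,005

Explanation: C(15,6) = 15! / (6! × (15-6)!)
         = 15! / (6! × 9!)
         = 5,005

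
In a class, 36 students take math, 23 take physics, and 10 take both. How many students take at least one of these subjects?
49

Explanation: |A∪B| = |A|+|B|-|A∩B| = 36+23-10 = 49.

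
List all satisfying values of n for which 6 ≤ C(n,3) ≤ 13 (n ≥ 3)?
5
C(4,3)=4; C(5,3)=10; C(6,3)=20. So valid n = 5.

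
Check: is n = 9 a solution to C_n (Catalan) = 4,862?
Yes
C_9 = C(18,9)/(9+1) = 48,620/10 = 4,862, which equals 4,862.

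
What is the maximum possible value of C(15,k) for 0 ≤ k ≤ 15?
Maximum at k = 7 or k = 8: C(15,7) = 6,435.

Answer: 6,435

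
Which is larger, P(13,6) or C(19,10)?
P(13,6)
P(13,6)=1,235,520, C(19,10)=92,378.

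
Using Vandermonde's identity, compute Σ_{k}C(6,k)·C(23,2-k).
406

Reasoning: = C(6+23,2) = C(29,2) = 406.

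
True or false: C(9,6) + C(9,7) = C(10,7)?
Pascal's identity C(n,k) + C(n,k+1) = C(n+1,k+1): 84 + 36 = 120 = C(10,7).
Final answer: True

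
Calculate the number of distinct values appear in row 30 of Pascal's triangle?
Row 30 has entries C(30,0)..C(30,30); by symmetry C(30,k)=C(30,30-k), giving 16 distinct values.

Answer: 16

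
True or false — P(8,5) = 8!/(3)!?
True

Reasoning: Permutation formula P(n,k) = n!/(n-k)!: 8!/3! = 40,320/6 = 6,720 = P(8,5). The statement holds.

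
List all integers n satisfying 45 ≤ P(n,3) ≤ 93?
5

Working:
P(4,3)=24; P(5,3)=60; P(6,3)=120. So valid n = 5.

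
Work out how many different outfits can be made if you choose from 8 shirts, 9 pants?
72

Explanation: By the multiplication principle: 8 × 9 = 72.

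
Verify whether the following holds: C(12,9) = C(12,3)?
True

Solution: Symmetry C(n,k) = C(n,n-k): C(12,9) = 220 and C(12,3) = 220. Both sides agree, so the statement holds.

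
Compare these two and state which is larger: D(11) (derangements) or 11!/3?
D(11)

Reasoning: D(11) = (11-1)·[D(10) + D(9)] = 10·[1,334,961 + 133,496] = 14,684,570; 11!/3 = 39,916,800/3 = 13,305,600.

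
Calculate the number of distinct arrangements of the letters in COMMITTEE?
Word has 9 letters (C=1, O=1, M=2, I=1, T=2, E=2). Arrangements: 9!/Π(k!) = 45,360.
Final answer: 45,360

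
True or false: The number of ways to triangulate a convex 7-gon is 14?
False

Reasoning: Triangulations of a convex 7-gon are counted by the Catalan number C_5: C_5 = C(10,5)/(5+1) = 252/6 = 42.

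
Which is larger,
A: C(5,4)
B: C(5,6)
A

A=C(5,4)=5, B=C(5,6)=0.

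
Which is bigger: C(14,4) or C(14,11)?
C(14,4)

C(14,4)=1,001, C(14,11)=364.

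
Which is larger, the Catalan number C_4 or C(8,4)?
C(8,4)

Reasoning: C_4 = C(8,4)/(4+1) = 70/5 = 14; C(8,4) = 70.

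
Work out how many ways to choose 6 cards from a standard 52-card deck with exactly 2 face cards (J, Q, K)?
6,031,740

12 face cards and 40 non-face cards: C(12,2) × C(40,4) = 66 × 91,390 = 6,031,740.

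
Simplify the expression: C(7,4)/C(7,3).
1

Solution: C(n,k+1)/C(n,k) = (n−k)/(k+1). Here (7−3)/(3+1) = 4/4 = 1.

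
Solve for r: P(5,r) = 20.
2

Working:
P(5,r) = 5·4·…·(5−r+1), a product of r factors. Multiplying down from 5: 5 = 5; 5·4 = 20 ✓ (2 factors). So r = 2.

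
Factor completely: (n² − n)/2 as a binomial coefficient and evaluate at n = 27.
C(n,2); C(27,2) = 351
(n² − n)/2 = n(n−1)/2 = C(n,2). At n = 27: C(27,2) = 351.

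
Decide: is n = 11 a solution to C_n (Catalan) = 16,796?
C_11 = C(22,11)/(11+1) = 705,432/12 = 58,786, which does not equal 16,796.

Answer: No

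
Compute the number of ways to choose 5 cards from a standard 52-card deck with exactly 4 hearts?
27,885

Explanation: 13 hearts and 39 non-hearts: C(13,4) × C(39,1) = 715 × 39 = 27,885.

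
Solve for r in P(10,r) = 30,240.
5

P(10,r) = 10·9·…·(10−r+1), a product of r factors. Multiplying down from 10: 10 = 10; 10·9 = 90; 10·9·8 = 720; 10·9·8·7 = 5,040; 10·9·8·7·6 = 30,240 ✓ (5 factors). So r = 5.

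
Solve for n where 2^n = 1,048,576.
20

1,048,576 = 1,024 × 1,024 = 2^10 × 2^10 = 2^20, so n = 20.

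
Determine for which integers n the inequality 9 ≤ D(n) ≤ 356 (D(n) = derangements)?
4, 5, 6

Using D(n) = (n−1)[D(n−1) + D(n−2)] with D(1)=0, D(2)=1: D(3)=2; D(4)=9; D(5)=44; D(6)=265; D(7)=1,854. So valid n = 4, 5, 6.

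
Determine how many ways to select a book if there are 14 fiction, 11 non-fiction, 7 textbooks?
32

Explanation: By the addition principle: 14 + 11 + 7 = 32.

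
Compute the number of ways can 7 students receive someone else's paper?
1,854
Using D(n) = (n-1)[D(n-1) + D(n-2)]:
D(7) = (7-1) × [D(6) + D(5)]
      = 6 × [265 + 44]
      = 6 × 309
      = 1,854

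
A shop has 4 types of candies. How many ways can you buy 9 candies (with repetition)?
220

Explanation: Stars and bars: C(9+4-1, 9) = C(12, 9) = 220.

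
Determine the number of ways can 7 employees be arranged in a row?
5,040

Reasoning: Arrangements of 7 distinct objects: 7! = 5,040.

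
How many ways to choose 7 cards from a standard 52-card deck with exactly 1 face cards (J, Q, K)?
12 face cards and 40 non-face cards: C(12,1) × C(40,6) = 12 × 3,838,380 = 46,060,560.

Answer: 46,060,560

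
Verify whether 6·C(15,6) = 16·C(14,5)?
Absorption identity k·C(n,k) = n·C(n-1,k-1). LHS = 6·5005 = 30,030; RHS = 16·2002 = 32,032.
Final answer: False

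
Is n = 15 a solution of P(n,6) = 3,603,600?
Yes

P(15,6) = 15·14·13·12·11·10 = 3,603,600, which equals 3,603,600.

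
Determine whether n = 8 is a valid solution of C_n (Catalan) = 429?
No

Reasoning: C_8 = C(16,8)/(8+1) = 12,870/9 = 1,430, which does not equal 429.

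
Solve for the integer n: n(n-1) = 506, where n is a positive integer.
23

Explanation: n² − n − 506 = 0, so n = (1 ± √(1 + 4·506))/2 = (1 ± √2,025)/2 = (1 ± 45)/2, i.e. n = 23 or n = -22. Taking the positive root, n = 23 (check: 23×22 = 506).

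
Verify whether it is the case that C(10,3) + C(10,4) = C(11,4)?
True

Pascal's identity: LHS = 120 + 210 = 330; RHS = C(11,4) = 330. Both sides agree, so the statement holds.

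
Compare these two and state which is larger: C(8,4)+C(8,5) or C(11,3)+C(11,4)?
First=126, Second=495.

Answer: C(11,3)+C(11,4)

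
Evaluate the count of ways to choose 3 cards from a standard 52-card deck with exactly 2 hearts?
3,042

13 hearts and 39 non-hearts: C(13,2) × C(39,1) = 78 × 39 = 3,042.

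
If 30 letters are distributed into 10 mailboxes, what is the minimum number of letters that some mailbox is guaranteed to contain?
3

Solution: Pigeonhole: ⌈30/10⌉ = 3.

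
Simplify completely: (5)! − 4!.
96
(5)! − 4! = (5)·4! − 4! = (5−1)·4! = 4·4! = 96.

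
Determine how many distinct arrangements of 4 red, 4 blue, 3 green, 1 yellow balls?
138,600

Working:
Multinomial: 12!/(4! × 4! × 3! × 1!) = 138,600.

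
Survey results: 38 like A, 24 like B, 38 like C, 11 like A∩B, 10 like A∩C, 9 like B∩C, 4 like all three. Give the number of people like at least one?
74
|A∪B∪C| = 38+24+38-11-10-9+4 = 74.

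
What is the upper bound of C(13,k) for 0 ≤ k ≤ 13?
1,716
Maximum at k = 6 or k = 7: C(13,6) = 1,716.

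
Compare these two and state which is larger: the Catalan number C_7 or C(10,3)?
C_7

Solution: C_7 = C(14,7)/(7+1) = 3,432/8 = 429; C(10,3) = 120.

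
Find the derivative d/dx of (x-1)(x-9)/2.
(2x - 10)/2

Explanation: d/dx[(x-1)(x-9)] = (x-9) + (x-1) = 2x - 10. Dividing by 2 gives (2x - 10)/2.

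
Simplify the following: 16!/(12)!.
This equals 16×15×...×13 = 43,680.

Answer: 43,680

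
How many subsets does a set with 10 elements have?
1,024
Each element can be included or excluded: 2^10 = 1,024.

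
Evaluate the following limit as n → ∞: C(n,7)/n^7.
C(n,7) ≈ n^7/7! for large n. Limit = 1/7! = 1/5040.
Final answer: 1/5040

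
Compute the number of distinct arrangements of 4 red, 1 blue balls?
5

Solution: Multinomial: 5!/(4! × 1!) = 5.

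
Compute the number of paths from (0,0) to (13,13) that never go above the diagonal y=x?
Counted by the Catalan number C_13: C_13 = C(26,13)/(13+1) = 10,400,600/14 = 742,900.
Final answer: 742,900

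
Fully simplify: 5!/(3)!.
20

This equals 5×4 = 20.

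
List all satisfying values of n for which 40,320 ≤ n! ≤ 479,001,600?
n! is strictly increasing; 8! = 40,320 and 12! = 479,001,600, so valid n = 8, 9, 10, 11, 12.

Answer: 8, 9, 10, 11, 12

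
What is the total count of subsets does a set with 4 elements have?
16

Working:
Each element can be included or excluded: 2^4 = 16.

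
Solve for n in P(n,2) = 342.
19

Solution: P(n,2) = n(n−1) is increasing in n; n(n−1) ≈ (n−0.5)^2 = 342 gives n ≈ 19.0. Check: P(17,2) = 272, P(18,2) = 306, P(19,2) = 342 ✓. So n = 19.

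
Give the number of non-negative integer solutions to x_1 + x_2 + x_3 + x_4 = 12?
455

Reasoning: C(12+4-1, 4-1) = 455.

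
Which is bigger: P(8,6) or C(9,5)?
P(8,6)

P(8,6)=20,160, C(9,5)=126.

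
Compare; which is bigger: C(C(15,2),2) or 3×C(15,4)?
C(C(15,2),2)

Explanation: C(C(15,2),2)=5,460, 3×C(15,4)=4,095.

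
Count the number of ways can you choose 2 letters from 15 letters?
105

C(15,2) = 15! / (2! × (15-2)!)
         = 15! / (2! × 13!)
         = 105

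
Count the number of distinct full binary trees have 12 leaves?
Using the Catalan number formula: C_n = C(2n, n) / (n+1)
C_11 = C(22, 11) / (11+1)
     = 705432 / 12
     = 58,786
Final answer: 58,786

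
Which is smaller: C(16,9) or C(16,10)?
C(16,10)
C(16,9)=11,440, C(16,10)=8,008.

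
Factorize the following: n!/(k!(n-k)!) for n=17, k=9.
C(17,9) = 24,310

This is the binomial coefficient C(17,9) = 24,310.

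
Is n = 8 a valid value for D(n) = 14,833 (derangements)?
D(8) = (8-1)·[D(7) + D(6)] = 7·[1,854 + 265] = 14,833, which equals 14,833.
Final answer: Yes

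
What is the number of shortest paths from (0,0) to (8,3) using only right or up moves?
165
Choose 8 rights from 11 moves: C(11,8) = 165.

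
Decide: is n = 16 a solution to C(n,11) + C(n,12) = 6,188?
Yes

Reasoning: C(16,11) + C(16,12) = 4,368 + 1,820 = 6,188, which equals 6,188.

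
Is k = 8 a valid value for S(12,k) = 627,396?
No

Reasoning: S(12,8) = 8·S(11,8) + S(11,7) = 8·11,880 + 63,987 = 159,027, which does not equal 627,396.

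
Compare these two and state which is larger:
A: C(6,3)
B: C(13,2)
B
A=C(6,3)=20, B=C(13,2)=78.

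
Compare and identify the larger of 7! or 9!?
9!
7!=5,040, 9!=362,880. 9! > 7!.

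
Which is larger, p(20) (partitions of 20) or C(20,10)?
C(20,10)

Working:
Pentagonal recurrence p(n) = p(n−1) + p(n−2) − p(n−5) − p(n−7) + …: p(20) = p(19) + p(18) − p(15) − p(13) + p(8) + p(5) = 490 + 385 − 176 − 101 + 22 + 7 = 627; C(20,10) = 184,756.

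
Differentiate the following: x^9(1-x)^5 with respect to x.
9x^8(1-x)^5 - 5x^9(1-x)^4

Working:
Product rule: 9x^{8}(1-x)^{5} + x^9·(-5)(1-x)^{4}.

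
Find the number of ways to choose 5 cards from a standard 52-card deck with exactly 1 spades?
1,069,263

Explanation: 13 spades and 39 non-spades: C(13,1) × C(39,4) = 13 × 82251 = 1,069,263.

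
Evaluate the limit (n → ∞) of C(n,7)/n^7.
1/5040

Working:
C(n,7) ≈ n^7/7! for large n. Limit = 1/7! = 1/5040.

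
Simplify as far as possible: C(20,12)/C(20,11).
3/4

Reasoning: C(n,k+1)/C(n,k) = (n−k)/(k+1). Here (20−11)/(11+1) = 9/12 = 3/4.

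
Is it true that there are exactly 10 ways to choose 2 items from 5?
C(5,2) = 10.

Answer: True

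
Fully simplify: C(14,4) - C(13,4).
286

Solution: C(14,4) - C(13,4) = C(13,3) = 286.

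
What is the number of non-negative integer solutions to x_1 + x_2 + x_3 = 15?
136

Solution: C(15+3-1, 3-1) = 136.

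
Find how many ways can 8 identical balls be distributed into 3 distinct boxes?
45

Explanation: C(8+3-1, 3-1) = C(10, 2) = 45.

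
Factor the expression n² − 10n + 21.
(n − 3)(n − 7)

Explanation: Seek roots whose sum is 10 and product is 21: (3, 7). So n² − 10n + 21 = (n − 3)(n − 7).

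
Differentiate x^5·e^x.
(5x^4 + x^5)e^x

Working:
Product rule: d/dx[x^5]·e^x + x^5·d/dx[e^x] = 5x^{4}e^x + x^5e^x.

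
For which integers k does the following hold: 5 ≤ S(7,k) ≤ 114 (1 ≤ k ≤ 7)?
2, 6

Explanation: S(7,1)=1; S(7,2)=63; S(7,3)=301; S(7,4)=350; S(7,5)=140; S(7,6)=21; S(7,7)=1. So valid k = 2, 6.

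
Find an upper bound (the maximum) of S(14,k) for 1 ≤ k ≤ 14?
63,436,373

Solution: Row S(14,k) for k = 1..14 (via S(n,k) = k·S(n−1,k) + S(n−1,k−1)): 1, 8,191, 788,970, 10,391,745, 40,075,035, 63,436,373, 49,329,280, 20,912,320, 5,135,130, 752,752, 66,066, 3,367, 91, 1. The row is unimodal; maximum at k = 6: 63,436,373.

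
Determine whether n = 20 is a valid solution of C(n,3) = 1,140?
Yes

Solution: C(20,3) = 20·19·18/3! = 6,840/6 = 1,140, which equals 1,140.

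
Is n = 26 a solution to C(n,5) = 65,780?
Yes
C(26,5) = 26·25·24·23·22/5! = 7,893,600/120 = 65,780, which equals 65,780.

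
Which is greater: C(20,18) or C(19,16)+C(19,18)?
C(19,16)+C(19,18)

Solution: C(20,18)=190; C(19,16)+C(19,18)=969+19=988.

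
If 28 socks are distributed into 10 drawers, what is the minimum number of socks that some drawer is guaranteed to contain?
3

Solution: Pigeonhole: ⌈28/10⌉ = 3.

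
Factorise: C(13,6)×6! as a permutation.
C(13,6)×6! = [13!/(6!(7)!)]×6! = 13!/(7)! = P(13,6) = 1,235,520.
Final answer: P(13,6)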